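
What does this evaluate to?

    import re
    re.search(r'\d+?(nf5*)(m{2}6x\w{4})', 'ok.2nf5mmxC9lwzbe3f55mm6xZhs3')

None

Pattern: one or more of a digit (lazy); then the literal 'nf', then zero or more of a literal '5' (captured); then exactly 2 of the literal 'm', then the literal '6x', then exactly 4 of a word character (captured).
`search` walks the string left to right and returns the first match it finds.
Here nothing in the string fits, so the call returns None.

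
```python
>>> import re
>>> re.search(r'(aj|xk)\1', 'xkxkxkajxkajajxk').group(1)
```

After group 1 captures some text, `\1` only succeeds where that same text appears again.
Unlike `match`, `search` isn't anchored — it looks for the pattern anywhere in the string.
The match spans [0:4] → 'xkxk'.
Captured: group 1 = 'xk'.

'xk'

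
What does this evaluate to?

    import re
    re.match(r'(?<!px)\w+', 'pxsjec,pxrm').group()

'pxsjec'

`match` is anchored at position 0; if the pattern doesn't fit there, it returns None.
The match spans [0:6] → 'pxsjec'.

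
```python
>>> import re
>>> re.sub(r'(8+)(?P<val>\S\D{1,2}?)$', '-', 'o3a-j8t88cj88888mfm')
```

'o3a-j8t88cj-'

Pattern: one or more of a literal '8' (captured); then a non-whitespace character, then 1 to 2 of a non-digit (lazy) (captured as 'val'); then anchored at the end.
Matches: at [11:19] → '88888mfm'.
`sub` substitutes '-' at each match site.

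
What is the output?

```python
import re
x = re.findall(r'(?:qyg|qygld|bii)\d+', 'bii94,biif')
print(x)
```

Walking the string: at [0:5] → 'bii94'.
Since nothing is captured, `findall` lists the 1 matched substring directly.

['bii94']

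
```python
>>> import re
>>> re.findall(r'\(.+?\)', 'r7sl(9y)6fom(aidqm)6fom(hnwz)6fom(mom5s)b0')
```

['(9y)', '(aidqm)', '(hnwz)', '(mom5s)']

With the lazy modifier that quantifier settles for the fewest repetitions that let the rest of the pattern succeed (the atoms after it are unaffected and can still be greedy).
No capturing groups, so `findall` returns the 4 full match strings.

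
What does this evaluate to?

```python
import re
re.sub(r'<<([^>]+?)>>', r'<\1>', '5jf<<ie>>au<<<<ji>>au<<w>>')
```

Matches: at [3:9] → '<<ie>>'; at [11:19] → '<<<<ji>>'; at [21:26] → '<<w>>'.
`\1` in the replacement pulls in group 1's text for each match.

'5jf<ie>au<<<ji>au<w>'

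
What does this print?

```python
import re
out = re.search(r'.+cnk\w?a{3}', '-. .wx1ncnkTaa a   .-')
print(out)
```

Here nothing in the string fits, so the call returns None.

None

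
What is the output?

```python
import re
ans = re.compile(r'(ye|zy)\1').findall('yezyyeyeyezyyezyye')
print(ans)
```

After group 1 captures some text, `\1` only succeeds where that same text appears again.
One capturing group, so `findall` returns just the captured substring from the one match — 1 in all.

['ye']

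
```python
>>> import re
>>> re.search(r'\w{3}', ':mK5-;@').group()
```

'mK5'

This matches exactly 3 of a word character.
`search` walks the string left to right and returns the first match it finds.
The match spans [1:4] → 'mK5'.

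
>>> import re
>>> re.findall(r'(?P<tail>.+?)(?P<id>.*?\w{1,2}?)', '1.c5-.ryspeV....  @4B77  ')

Because the quantifier is non-greedy, it stops expanding at the earliest point where the rest of the pattern can succeed.
`findall` packs the 2 group values into a tuple for every match.

[('1', '.c'), ('5', '-.r'), ('y', 's'), ('p', 'e'), ('V', '....  @4'), ('B', '7')]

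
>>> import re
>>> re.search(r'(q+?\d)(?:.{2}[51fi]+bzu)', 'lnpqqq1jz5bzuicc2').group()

'qqq1jz5bzu'

The match spans [3:13] → 'qqq1jz5bzu'.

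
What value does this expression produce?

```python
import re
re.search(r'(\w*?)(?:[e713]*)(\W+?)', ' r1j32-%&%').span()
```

The match spans [0:1] → ' '.

(0, 1)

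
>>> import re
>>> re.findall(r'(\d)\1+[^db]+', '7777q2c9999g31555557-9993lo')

['7']

After group 1 captures some text, `\1` only succeeds where that same text appears again.
`findall` collects group 1 from the one match (1 total).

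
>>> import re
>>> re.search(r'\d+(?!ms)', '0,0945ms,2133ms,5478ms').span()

(0, 1)

`(?!…)`/`(?<!…)` only lets a position through if the neighbouring text does NOT match; no characters are consumed.
The match spans [0:1] → '0'.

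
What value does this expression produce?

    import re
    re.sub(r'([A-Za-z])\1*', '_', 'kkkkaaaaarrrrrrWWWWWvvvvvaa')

'______'

After group 1 captures some text, `\1` only succeeds where that same text appears again.
Matches: at [0:4] → 'kkkk'; at [4:9] → 'aaaaa'; at [9:15] → 'rrrrrr'; at [15:20] → 'WWWWW'; at [20:25] → 'vvvvv'; ….
`sub` substitutes '_' at each match site.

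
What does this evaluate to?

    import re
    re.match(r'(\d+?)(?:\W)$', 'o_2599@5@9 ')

None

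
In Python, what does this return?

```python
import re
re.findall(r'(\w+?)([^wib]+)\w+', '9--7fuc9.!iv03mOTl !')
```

[('9', '--7fuc9.!')]

Multiple groups make `findall` return tuples — one 2-tuple for the one match.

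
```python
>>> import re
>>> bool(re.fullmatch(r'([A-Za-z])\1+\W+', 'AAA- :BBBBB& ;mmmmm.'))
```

False

For `fullmatch`, every character of the input must be accounted for by the pattern.
Here there's no way to consume every character, so the call returns None, and `bool(None)` is False.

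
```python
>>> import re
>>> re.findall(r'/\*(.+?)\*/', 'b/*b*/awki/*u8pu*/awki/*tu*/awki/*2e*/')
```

['b', 'u8pu', 'tu', '2e']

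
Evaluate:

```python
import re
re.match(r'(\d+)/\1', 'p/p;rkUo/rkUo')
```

`\1` has to match the exact text group 1 already captured.
`re.match` won't scan ahead — the pattern has to work from the very first character.
Here the pattern fails at index 0, so the call returns None.

None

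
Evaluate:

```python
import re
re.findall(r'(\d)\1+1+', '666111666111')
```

['6', '6']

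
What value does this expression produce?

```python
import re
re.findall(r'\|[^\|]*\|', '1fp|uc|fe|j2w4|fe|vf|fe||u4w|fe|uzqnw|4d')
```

['|uc|', '|j2w4|', '|vf|', '||', '|fe|']

Since nothing is captured, `findall` lists the 5 matched substrings directly.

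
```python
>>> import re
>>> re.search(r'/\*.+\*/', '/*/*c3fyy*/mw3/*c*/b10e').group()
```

'/*/*c3fyy*/mw3/*c*/'

`search` walks the string left to right and returns the first match it finds.
The match spans [0:19] → '/*/*c3fyy*/mw3/*c*/'.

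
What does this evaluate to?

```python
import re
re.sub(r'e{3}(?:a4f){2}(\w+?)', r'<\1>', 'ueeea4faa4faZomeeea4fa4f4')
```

Pattern: exactly 3 of the literal 'e', then the literal 'a4f' repeated 2 times; then one or more of a word character (lazy) (captured).
Matches: at [15:25] → 'eeea4fa4f4'.
The replacement refers to a captured group, so each match is rewritten using its own captured text.

'ueeea4faa4faZom<4>'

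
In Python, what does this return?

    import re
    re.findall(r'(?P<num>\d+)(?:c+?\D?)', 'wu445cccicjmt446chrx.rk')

['445', '446']

Pattern: one or more of a digit (captured as 'num'); then one or more of a literal 'c' (lazy), then optionally a non-digit (non-capturing group).
Walking the string: at [2:7] match '445cc', group 1 = '445'; at [13:18] match '446ch', group 1 = '446'.
With a single group, `findall` returns only what that group captured — 2 items.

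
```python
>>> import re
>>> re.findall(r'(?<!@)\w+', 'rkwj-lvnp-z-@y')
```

['rkwj', 'lvnp', 'z']

The negative lookaround is zero-width — it rules out positions where the adjacent text would match, without consuming anything.
No capturing groups, so `findall` returns the 3 full match strings.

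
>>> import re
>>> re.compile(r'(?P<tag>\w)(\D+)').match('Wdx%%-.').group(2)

Pattern: a word character (captured as 'tag'); then one or more of a non-digit (captured).
With `match`, the pattern is implicitly anchored at the beginning.
The match spans [0:7] → 'Wdx%%-.'.
Captured: group 1 = 'W', group 2 = 'dx%%-.'.

'dx%%-.'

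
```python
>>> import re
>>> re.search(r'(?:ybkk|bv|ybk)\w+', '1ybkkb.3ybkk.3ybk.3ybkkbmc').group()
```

The match spans [1:6] → 'ybkkb'.

'ybkkb'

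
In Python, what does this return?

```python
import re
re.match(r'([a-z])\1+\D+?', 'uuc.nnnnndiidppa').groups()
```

The match spans [0:3] → 'uuc'.
Captured: group 1 = 'u'.

('u',)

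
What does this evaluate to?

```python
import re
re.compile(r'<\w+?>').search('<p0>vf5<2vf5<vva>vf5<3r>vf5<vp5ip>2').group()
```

'<p0>'

The match spans [0:4] → '<p0>'.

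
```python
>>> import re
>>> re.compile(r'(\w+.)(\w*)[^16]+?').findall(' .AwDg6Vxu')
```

This matches one or more of a word character, then any character (captured); then zero or more of a word character (captured); then one or more of any character except [16] (lazy).
`findall` packs the 2 group values into a tuple for every match.

[('AwDg6Vx', '')]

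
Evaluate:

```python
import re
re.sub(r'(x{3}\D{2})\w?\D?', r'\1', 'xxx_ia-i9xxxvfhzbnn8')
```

'xxx_ii9xxxvfbnn8'

The pattern matches exactly 3 of a literal 'x', then exactly 2 of a non-digit (captured); then optionally a word character; then optionally a non-digit.
Matches: at [0:7] → 'xxx_ia-'; at [9:16] → 'xxxvfhz'.
`\1` in the replacement pulls in group 1's text for each match.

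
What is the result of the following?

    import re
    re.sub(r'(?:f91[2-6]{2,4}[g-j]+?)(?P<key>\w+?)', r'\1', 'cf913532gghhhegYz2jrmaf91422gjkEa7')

'cghhhegYz2jrmajkEa7'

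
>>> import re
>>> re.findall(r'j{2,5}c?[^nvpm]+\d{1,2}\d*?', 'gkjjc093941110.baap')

With no groups in the pattern, `findall` gives back each whole match — 1 here.

['jjc093941110']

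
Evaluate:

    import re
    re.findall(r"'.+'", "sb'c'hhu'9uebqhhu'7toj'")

["'c'hhu'9uebqhhu'7toj'"]

Matches: at [2:23] → "'c'hhu'9uebqhhu'7toj'".
Since nothing is captured, `findall` lists the 1 matched substring directly.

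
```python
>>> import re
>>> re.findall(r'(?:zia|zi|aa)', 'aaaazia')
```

['aa', 'aa', 'zia']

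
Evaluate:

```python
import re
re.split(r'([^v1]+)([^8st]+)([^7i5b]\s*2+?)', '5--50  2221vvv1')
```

The pattern matches one or more of any character except [v1] (captured); then one or more of any character except [8st] (captured); then any character except [7i5b], then zero or more of whitespace, then one or more of a literal '2' (lazy) (captured).
Matches to split on: at [0:10] → '5--50  222'.
`re.split` interleaves the captured-group text with the surrounding fragments.

['', '5--50  ', '2', '22', '1vvv1']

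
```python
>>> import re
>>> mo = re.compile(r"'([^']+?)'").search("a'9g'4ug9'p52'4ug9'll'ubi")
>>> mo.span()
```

The match spans [1:5] → "'9g'".

(1, 5)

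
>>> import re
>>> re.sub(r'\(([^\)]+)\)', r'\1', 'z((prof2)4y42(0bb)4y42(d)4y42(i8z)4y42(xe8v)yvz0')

'z(prof24y420bb4y42d4y42i8z4y42xe8vyvz0'

Matches: at [1:9] → '((prof2)'; at [13:18] → '(0bb)'; at [22:25] → '(d)'; at [29:34] → '(i8z)'; at [38:44] → '(xe8v)'.
`\1` in the replacement pulls in group 1's text for each match.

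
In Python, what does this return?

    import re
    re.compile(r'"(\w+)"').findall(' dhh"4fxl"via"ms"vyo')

With a single group, `findall` returns only what that group captured — 2 items.

['4fxl', 'ms']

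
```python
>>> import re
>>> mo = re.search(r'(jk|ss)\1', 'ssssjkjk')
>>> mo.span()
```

`\1` is not a pattern — it's the concrete string captured by group 1, re-applied verbatim.
The match spans [0:4] → 'ssss'.

(0, 4)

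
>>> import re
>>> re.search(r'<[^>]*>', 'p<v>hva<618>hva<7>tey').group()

'<v>'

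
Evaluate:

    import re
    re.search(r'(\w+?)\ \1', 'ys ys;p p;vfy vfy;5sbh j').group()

A backreference is literal: `\1` must see the identical characters the first group matched.
Unlike `match`, `search` isn't anchored — it looks for the pattern anywhere in the string.
The match spans [0:5] → 'ys ys'.
Captured: group 1 = 'ys'.

'ys ys'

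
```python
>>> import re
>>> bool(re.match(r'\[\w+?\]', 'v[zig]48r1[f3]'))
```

False

`re.match` only tries the pattern at the start of the string.
Here the pattern fails at index 0, so the call returns None, and `bool(None)` is False.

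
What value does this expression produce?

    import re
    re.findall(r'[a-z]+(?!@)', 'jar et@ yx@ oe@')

The negative lookahead/lookbehind blocks any match where the forbidden context is present.
Scanning left to right: at [0:3] → 'jar'; at [4:5] → 'e'; at [8:9] → 'y'; at [12:13] → 'o'.
With no groups in the pattern, `findall` gives back each whole match — 4 here.

['jar', 'e', 'y', 'o']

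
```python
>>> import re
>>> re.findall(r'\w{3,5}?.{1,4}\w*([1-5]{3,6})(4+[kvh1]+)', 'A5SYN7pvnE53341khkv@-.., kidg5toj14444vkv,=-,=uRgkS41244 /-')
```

[('533', '41khkv'), ('444', '4vkv')]

2 groups means each result is a tuple of 2 captured strings — 2 here.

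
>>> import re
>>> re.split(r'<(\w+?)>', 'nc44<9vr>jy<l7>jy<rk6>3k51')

['nc44', '9vr', 'jy', 'l7', 'jy', 'rk6', '3k51']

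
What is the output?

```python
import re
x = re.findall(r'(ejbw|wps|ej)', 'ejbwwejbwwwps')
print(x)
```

`|` is ordered: at each position the engine commits to the first alternative that works.
Walking the string: at [0:4] match 'ejbw', group 1 = 'ejbw'; at [5:9] match 'ejbw', group 1 = 'ejbw'; at [10:13] match 'wps', group 1 = 'wps'.
`findall` collects group 1 from each match (3 total).

['ejbw', 'ejbw', 'wps']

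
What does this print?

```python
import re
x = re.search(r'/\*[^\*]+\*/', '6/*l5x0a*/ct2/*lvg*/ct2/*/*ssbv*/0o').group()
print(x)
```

/*l5x0a*/

`search` walks the string left to right and returns the first match it finds.
The match spans [1:10] → '/*l5x0a*/'.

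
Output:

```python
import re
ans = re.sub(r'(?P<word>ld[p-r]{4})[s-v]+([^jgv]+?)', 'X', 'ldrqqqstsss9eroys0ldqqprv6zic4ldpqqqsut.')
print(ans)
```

Xeroys0Xzic4X

Pattern: the literal 'ld', then exactly 4 of a character in [p-r] (captured as 'word'); then one or more of a character in [s-v]; then one or more of any character except [jgv] (lazy) (captured).
Because the quantifier is non-greedy, it stops expanding at the earliest point where the rest of the pattern can succeed.
Matches: at [0:12] → 'ldrqqqstsss9'; at [18:26] → 'ldqqprv6'; at [30:40] → 'ldpqqqsut.'.
Each match is replaced by 'X'.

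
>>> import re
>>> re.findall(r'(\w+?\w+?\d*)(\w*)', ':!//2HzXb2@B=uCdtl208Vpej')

The pattern matches one or more of a word character (lazy), then one or more of a word character (lazy), then zero or more of a digit (captured); then zero or more of a word character (captured).
Walking the string: at [4:10] match '2HzXb2', groups = ('2H', 'zXb2'); at [13:25] match 'uCdtl208Vpej', groups = ('uC', 'dtl208Vpej').
Multiple groups make `findall` return tuples — one 2-tuple for each match.

[('2H', 'zXb2'), ('uC', 'dtl208Vpej')]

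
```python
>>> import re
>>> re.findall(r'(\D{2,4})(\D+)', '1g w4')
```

[('g ', 'w')]

The pattern matches 2 to 4 of a non-digit (captured); then one or more of a non-digit (captured).
Walking the string: at [1:4] match 'g w', groups = ('g ', 'w').
With 2 capturing groups, `findall` returns a 2-tuple per match.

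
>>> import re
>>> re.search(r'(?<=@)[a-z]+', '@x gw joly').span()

(1, 2)

The positive lookaround only admits positions where the adjacent text matches; those characters stay outside the span.
The match spans [1:2] → 'x'.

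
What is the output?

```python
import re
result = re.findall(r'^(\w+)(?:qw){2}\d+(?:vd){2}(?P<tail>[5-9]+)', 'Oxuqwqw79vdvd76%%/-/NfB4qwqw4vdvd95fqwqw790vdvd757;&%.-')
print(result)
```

[('Oxu', '76')]

This matches anchored at the start of the string; then one or more of a word character (captured); then the literal 'qw' repeated 2 times, then one or more of a digit, then the literal 'vd' repeated 2 times; then one or more of a character in [5-9] (captured as 'tail').
2 groups means the one result is a tuple of 2 captured strings — 1 here.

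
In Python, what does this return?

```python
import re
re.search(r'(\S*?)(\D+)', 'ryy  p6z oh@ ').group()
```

'ryy  p'

Pattern: zero or more of a non-whitespace character (lazy) (captured); then one or more of a non-digit (captured).
`re.search` tries every starting position until one works.
The match spans [0:6] → 'ryy  p'.
Captured: group 1 = '', group 2 = 'ryy  p'.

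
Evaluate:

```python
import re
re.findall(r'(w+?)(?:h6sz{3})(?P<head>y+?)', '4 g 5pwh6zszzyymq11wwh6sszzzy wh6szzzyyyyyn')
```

[('w', 'y')]

This matches one or more of a literal 'w' (lazy) (captured); then the literal 'h6s', then exactly 3 of the literal 'z' (non-capturing group); then one or more of a literal 'y' (lazy) (captured as 'head').
Matches: at [30:38] match 'wh6szzzy', groups = ('w', 'y').
`findall` packs the 2 group values into a tuple for every match.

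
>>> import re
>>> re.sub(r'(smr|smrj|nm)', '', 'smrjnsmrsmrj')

Alternation isn't longest-match — the leftmost alternative that fits at this position is chosen.
Every occurrence is swapped for ''.

'jnj'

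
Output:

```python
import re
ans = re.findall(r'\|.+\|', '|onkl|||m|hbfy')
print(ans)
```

['|onkl|||m|']

Walking the string: at [0:10] → '|onkl|||m|'.
Since nothing is captured, `findall` lists the 1 matched substring directly.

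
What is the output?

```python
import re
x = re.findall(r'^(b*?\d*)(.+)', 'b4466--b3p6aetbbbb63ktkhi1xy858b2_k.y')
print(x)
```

Because the quantifier is non-greedy, it stops expanding at the earliest point where the rest of the pattern can succeed.
`findall` packs the 2 group values into a tuple for every match.

[('', 'b4466--b3p6aetbbbb63ktkhi1xy858b2_k.y')]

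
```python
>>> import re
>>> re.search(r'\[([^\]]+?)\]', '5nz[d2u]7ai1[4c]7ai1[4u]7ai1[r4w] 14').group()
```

'[d2u]'

`re.search` scans for the first position where the pattern succeeds.
The match spans [3:8] → '[d2u]'.
Captured: group 1 = 'd2u'.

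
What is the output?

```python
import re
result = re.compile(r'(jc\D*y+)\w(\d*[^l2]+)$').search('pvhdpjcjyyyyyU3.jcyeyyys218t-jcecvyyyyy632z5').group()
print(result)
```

The match spans [29:44] → 'jcecvyyyyy632z5'.

jcecvyyyyy632z5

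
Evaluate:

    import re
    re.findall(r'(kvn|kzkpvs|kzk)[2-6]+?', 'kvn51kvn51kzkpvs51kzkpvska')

Walking the string: at [0:4] match 'kvn5', group 1 = 'kvn'; at [5:9] match 'kvn5', group 1 = 'kvn'; at [10:17] match 'kzkpvs5', group 1 = 'kzkpvs'.
One capturing group, so `findall` returns just the captured substring from each match — 3 in all.

['kvn', 'kvn', 'kzkpvs']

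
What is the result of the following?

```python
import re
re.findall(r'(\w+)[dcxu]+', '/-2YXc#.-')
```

['2YX']

Because there's exactly one group, `findall` drops the full match and keeps group 1 from the one hit.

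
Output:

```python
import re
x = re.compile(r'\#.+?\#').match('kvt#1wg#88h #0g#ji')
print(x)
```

None

`re.match` only tries the pattern at the start of the string.
Here the pattern fails at index 0, so the call returns None.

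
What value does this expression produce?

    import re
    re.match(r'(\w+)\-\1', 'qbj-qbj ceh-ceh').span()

(0, 7)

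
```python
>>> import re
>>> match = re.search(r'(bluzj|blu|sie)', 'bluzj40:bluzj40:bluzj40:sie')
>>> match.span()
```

The regex engine tests alternatives in the order written; an earlier branch that matches wins even if a later one would match more.
`search` walks the string left to right and returns the first match it finds.
The match spans [0:5] → 'bluzj'.
Captured: group 1 = 'bluzj'.

(0, 5)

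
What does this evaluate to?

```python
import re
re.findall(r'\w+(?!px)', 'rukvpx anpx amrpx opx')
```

['rukvpx', 'anpx', 'amrpx', 'opx']

Because the assertion is negative and zero-width, positions next to the forbidden text are skipped.
Matches: at [0:6] → 'rukvpx'; at [7:11] → 'anpx'; at [12:17] → 'amrpx'; at [18:21] → 'opx'.
No capturing groups, so `findall` returns the 4 full match strings.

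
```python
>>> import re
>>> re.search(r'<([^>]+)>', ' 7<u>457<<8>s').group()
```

'<u>'

`search` walks the string left to right and returns the first match it finds.
The match spans [2:5] → '<u>'.
Captured: group 1 = 'u'.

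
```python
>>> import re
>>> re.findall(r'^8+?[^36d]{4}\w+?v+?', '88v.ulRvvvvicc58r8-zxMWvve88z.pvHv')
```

['88v.ulRv']

Pattern: anchored at the start of the string; then one or more of a literal '8' (lazy), then exactly 4 of any character except [36d], then one or more of a word character (lazy); then one or more of a literal 'v' (lazy).
Scanning left to right: at [0:8] → '88v.ulRv'.
`findall` yields the raw match text (1 of them) because the pattern has no groups.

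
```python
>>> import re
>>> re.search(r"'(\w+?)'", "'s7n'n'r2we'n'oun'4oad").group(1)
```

The match spans [0:5] → "'s7n'".
Captured: group 1 = 's7n'.

's7n'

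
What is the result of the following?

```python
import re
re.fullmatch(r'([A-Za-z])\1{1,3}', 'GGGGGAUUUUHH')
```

`re.fullmatch` is like wrapping the pattern in `^…$` (in single-line mode).
Here there's no way to consume every character, so the call returns None.

None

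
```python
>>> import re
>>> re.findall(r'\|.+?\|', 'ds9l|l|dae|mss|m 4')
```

Matches: at [4:7] → '|l|'; at [10:15] → '|mss|'.
Since nothing is captured, `findall` lists the 2 matched substrings directly.

['|l|', '|mss|']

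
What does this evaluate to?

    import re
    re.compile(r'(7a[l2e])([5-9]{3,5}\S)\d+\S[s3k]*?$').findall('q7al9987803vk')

[('7al', '998780')]

Pattern: the literal '7a', then one of [l2e] (captured); then 3 to 5 of a character in [5-9], then a non-whitespace character (captured); then one or more of a digit, then a non-whitespace character, then zero or more of one of [s3k] (lazy); then anchored at the end.
Scanning left to right: at [1:13] match '7al9987803vk', groups = ('7al', '998780').
Multiple groups make `findall` return tuples — one 2-tuple for the one match.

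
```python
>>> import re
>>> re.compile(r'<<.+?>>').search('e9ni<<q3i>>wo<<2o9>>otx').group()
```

'<<q3i>>'

`re.search` tries every starting position until one works.
The match spans [4:11] → '<<q3i>>'.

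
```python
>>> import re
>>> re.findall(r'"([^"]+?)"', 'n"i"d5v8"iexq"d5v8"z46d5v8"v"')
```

['i', 'iexq', 'z46d5v8']

Walking the string: at [1:4] match '"i"', group 1 = 'i'; at [8:14] match '"iexq"', group 1 = 'iexq'; at [18:27] match '"z46d5v8"', group 1 = 'z46d5v8'.
`findall` collects group 1 from each match (3 total).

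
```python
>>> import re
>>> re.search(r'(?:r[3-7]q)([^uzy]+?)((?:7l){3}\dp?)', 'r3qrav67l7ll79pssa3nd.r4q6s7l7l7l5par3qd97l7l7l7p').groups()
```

('rav67l7ll79pssa3nd.r4q6s', '7l7l7l5p')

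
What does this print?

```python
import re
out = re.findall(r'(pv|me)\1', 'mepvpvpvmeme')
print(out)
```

['pv', 'me']

`\1` is not a pattern — it's the concrete string captured by group 1, re-applied verbatim.
Scanning left to right: at [2:6] match 'pvpv', group 1 = 'pv'; at [8:12] match 'meme', group 1 = 'me'.
`findall` collects group 1 from each match (2 total).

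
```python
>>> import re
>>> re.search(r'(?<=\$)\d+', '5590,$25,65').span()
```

Lookahead/lookbehind check context without consuming it, so the matched span excludes the asserted characters.
The match spans [6:8] → '25'.

(6, 8)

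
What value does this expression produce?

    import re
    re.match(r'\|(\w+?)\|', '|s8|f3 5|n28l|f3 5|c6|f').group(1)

`match` is anchored at position 0; if the pattern doesn't fit there, it returns None.
The match spans [0:4] → '|s8|'.
Captured: group 1 = 's8'.

's8'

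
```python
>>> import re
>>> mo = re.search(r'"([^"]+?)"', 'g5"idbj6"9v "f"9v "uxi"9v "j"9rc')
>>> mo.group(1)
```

'idbj6'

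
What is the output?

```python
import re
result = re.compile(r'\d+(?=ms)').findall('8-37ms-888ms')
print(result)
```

The lookaround is zero-width — it requires the adjacent text to match without consuming it, so the asserted text isn't part of the match.
No capturing groups, so `findall` returns the 2 full match strings.

['37', '888']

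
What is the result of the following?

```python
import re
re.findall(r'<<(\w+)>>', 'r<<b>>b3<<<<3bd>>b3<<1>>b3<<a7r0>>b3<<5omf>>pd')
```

['b', '3bd', '1', 'a7r0', '5omf']

Walking the string: at [1:6] match '<<b>>', group 1 = 'b'; at [10:17] match '<<3bd>>', group 1 = '3bd'; at [19:24] match '<<1>>', group 1 = '1'; at [26:34] match '<<a7r0>>', group 1 = 'a7r0'; at [36:44] match '<<5omf>>', group 1 = '5omf'.
Because there's exactly one group, `findall` drops the full match and keeps group 1 from each hit.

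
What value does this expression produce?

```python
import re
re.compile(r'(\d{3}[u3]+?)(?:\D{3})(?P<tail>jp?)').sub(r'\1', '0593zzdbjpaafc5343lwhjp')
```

The pattern matches exactly 3 of a digit, then one or more of one of [u3] (lazy) (captured); then exactly 3 of a non-digit (non-capturing group); then a literal 'j', then optionally a literal 'p' (captured as 'tail').
Matches: at [14:23] → '5343lwhjp'.
The replacement refers to a captured group, so each match is rewritten using its own captured text.

'0593zzdbjpaafc5343'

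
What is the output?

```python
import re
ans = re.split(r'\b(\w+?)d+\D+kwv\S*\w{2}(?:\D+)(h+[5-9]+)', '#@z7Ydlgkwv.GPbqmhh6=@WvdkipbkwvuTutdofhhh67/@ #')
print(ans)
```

This matches a word boundary (`\b`, zero-width); then one or more of a word character (lazy) (captured); then one or more of the literal 'd', then one or more of a non-digit; then the literal 'kwv', then zero or more of a non-whitespace character, then exactly 2 of a word character; then one or more of a non-digit (non-capturing group); then one or more of the literal 'h', then one or more of a character in [5-9] (captured).
Matches to split on: at [2:44] → 'z7Ydlgkwv.GPbqmhh6=@WvdkipbkwvuTutdofhhh67'.
The group in the pattern means `split` returns the separators' captures alongside the pieces.

['#@', 'z7Y', 'h67', '/@ #']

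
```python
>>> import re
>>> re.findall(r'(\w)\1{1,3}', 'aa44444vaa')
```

['a', '4', 'a']

The backreference `\1` re-matches whatever the first group consumed, character for character.
Walking the string: at [0:2] match 'aa', group 1 = 'a'; at [2:6] match '4444', group 1 = '4'; at [8:10] match 'aa', group 1 = 'a'.
`findall` collects group 1 from each match (3 total).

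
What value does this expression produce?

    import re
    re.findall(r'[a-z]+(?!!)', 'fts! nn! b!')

['ft', 'n']

Because the assertion is negative and zero-width, positions next to the forbidden text are skipped.
Since nothing is captured, `findall` lists the 2 matched substrings directly.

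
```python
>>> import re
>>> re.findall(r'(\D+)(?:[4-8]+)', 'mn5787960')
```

['mn']

The pattern matches one or more of a non-digit (captured); then one or more of a character in [4-8] (non-capturing group).
Walking the string: at [0:6] match 'mn5787', group 1 = 'mn'.
With a single group, `findall` returns only what that group captured — 1 item.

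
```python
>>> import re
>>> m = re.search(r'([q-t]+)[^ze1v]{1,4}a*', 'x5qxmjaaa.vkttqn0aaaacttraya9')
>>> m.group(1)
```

'q'

The match spans [2:9] → 'qxmjaaa'.
Captured: group 1 = 'q'.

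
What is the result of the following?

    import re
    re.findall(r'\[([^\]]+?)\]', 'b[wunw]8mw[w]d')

Scanning left to right: at [1:7] match '[wunw]', group 1 = 'wunw'; at [10:13] match '[w]', group 1 = 'w'.
Because there's exactly one group, `findall` drops the full match and keeps group 1 from each hit.

['wunw', 'w']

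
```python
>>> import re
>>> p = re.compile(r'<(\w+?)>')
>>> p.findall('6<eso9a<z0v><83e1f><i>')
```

['z0v', '83e1f', 'i']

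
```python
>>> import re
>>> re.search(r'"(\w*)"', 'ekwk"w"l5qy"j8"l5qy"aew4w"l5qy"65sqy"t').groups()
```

Unlike `match`, `search` isn't anchored — it looks for the pattern anywhere in the string.
The match spans [4:7] → '"w"'.
Captured: group 1 = 'w'.

('w',)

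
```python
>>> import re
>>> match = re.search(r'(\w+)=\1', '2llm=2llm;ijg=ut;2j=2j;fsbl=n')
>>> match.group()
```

After group 1 captures some text, `\1` only succeeds where that same text appears again.
`re.search` scans for the first position where the pattern succeeds.
The match spans [0:9] → '2llm=2llm'.
Captured: group 1 = '2llm'.

'2llm=2llm'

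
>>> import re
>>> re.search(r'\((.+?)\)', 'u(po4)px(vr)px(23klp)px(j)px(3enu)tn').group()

'(po4)'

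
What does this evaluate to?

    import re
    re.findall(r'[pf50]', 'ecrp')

The pattern matches one of [pf50].
Walking the string: at [3:4] → 'p'.
No capturing groups, so `findall` returns the 1 full match string.

['p']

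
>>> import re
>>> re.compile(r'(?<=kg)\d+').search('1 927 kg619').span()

(8, 11)

The positive lookaround only admits positions where the adjacent text matches; those characters stay outside the span.
The match spans [8:11] → '619'.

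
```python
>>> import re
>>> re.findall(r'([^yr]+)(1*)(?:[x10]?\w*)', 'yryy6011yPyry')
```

This matches one or more of any character except [yr] (captured); then zero or more of a literal '1' (captured); then optionally one of [x10], then zero or more of a word character (non-capturing group).
`findall` packs the 2 group values into a tuple for every match.

[('6011', '')]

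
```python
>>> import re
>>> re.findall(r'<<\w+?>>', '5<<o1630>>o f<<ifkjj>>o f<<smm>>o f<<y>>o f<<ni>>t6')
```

With no groups in the pattern, `findall` gives back each whole match — 5 here.

['<<o1630>>', '<<ifkjj>>', '<<smm>>', '<<y>>', '<<ni>>']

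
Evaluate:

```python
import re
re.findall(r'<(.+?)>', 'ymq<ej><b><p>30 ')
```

['ej', 'b', 'p']

Scanning left to right: at [3:7] match '<ej>', group 1 = 'ej'; at [7:10] match '<b>', group 1 = 'b'; at [10:13] match '<p>', group 1 = 'p'.
`findall` collects group 1 from each match (3 total).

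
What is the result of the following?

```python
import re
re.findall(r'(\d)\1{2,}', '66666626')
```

['6']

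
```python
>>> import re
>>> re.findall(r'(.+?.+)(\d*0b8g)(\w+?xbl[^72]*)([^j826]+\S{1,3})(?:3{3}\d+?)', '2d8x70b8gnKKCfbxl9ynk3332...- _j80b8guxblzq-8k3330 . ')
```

[('2d8x70b8gnKKCfbxl9ynk3332...- _j8', '0b8g', 'uxblzq', '-8k')]

This matches one or more of any character (lazy), then one or more of any character (captured); then zero or more of a digit, then the literal '0b8', then the literal 'g' (captured); then one or more of a word character (lazy), then the literal 'xbl', then zero or more of any character except [72] (captured); then one or more of any character except [j826], then 1 to 3 of a non-whitespace character (captured); then exactly 3 of the literal '3', then one or more of a digit (lazy) (non-capturing group).
Matches: at [0:50] match '2d8x70b8gnKKCfbxl9ynk3332...- _j80b8guxblzq-8k3330', groups = ('2d8x70b8gnKKCfbxl9ynk3332...- _j8', '0b8g', 'uxblzq', '-8k').
4 groups means the one result is a tuple of 4 captured strings — 1 here.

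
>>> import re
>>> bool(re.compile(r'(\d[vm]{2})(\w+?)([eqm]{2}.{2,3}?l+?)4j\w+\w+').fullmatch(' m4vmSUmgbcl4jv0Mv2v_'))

False

`fullmatch` succeeds only if the pattern covers the string from start to end.
Here the string isn't matched end-to-end, so the call returns None, and `bool(None)` is False.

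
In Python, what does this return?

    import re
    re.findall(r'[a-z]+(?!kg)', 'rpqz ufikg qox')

`(?!…)`/`(?<!…)` only lets a position through if the neighbouring text does NOT match; no characters are consumed.
Since nothing is captured, `findall` lists the 3 matched substrings directly.

['rpqz', 'ufikg', 'qox']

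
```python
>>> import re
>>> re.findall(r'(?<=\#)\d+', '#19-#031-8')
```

The positive lookaround only admits positions where the adjacent text matches; those characters stay outside the span.
Walking the string: at [1:3] → '19'; at [5:8] → '031'.
No capturing groups, so `findall` returns the 2 full match strings.

['19', '031']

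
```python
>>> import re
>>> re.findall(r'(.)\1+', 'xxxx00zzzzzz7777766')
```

['x', '0', 'z', '7', '6']

A backreference is literal: `\1` must see the identical characters the first group matched.
Because there's exactly one group, `findall` drops the full match and keeps group 1 from each hit.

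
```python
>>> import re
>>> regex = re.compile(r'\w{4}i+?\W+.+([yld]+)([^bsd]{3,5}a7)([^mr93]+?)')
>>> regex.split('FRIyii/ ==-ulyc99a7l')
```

['', 'y', 'c99a7', 'l', '']

The pattern matches exactly 4 of a word character; then one or more of a literal 'i' (lazy), then one or more of a non-word character, then one or more of any character; then one or more of one of [yld] (captured); then 3 to 5 of any character except [bsd], then the literal 'a7' (captured); then one or more of any character except [mr93] (lazy) (captured).
Matches to split on: at [0:20] → 'FRIyii/ ==-ulyc99a7l'.
With a capturing group present, the delimiter's captured portion is kept in the result list.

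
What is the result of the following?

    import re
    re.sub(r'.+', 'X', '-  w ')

'X'

Pattern: one or more of any character.
Matches: at [0:5] → '-  w '.
Every occurrence is swapped for 'X'.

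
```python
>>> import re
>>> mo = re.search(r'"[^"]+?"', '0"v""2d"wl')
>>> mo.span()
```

`search` walks the string left to right and returns the first match it finds.
The match spans [1:4] → '"v"'.

(1, 4)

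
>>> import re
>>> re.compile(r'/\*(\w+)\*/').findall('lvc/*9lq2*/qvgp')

Because there's exactly one group, `findall` drops the full match and keeps group 1 from the one hit.

['9lq2']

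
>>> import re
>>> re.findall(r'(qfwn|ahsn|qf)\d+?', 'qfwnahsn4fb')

['ahsn']

`findall` collects group 1 from the one match (1 total).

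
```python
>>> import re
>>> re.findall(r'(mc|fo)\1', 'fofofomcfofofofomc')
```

['fo', 'fo', 'fo']

A backreference is literal: `\1` must see the identical characters the first group matched.
With a single group, `findall` returns only what that group captured — 3 items.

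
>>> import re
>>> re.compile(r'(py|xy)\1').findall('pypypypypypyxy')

['py', 'py', 'py']

`\1` has to match the exact text group 1 already captured.
Because there's exactly one group, `findall` drops the full match and keeps group 1 from each hit.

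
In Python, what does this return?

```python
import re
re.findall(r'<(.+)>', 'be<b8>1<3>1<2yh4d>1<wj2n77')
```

One capturing group, so `findall` returns just the captured substring from the one match — 1 in all.

['b8>1<3>1<2yh4d']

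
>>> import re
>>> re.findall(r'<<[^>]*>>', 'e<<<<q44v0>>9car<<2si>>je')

['<<<<q44v0>>', '<<2si>>']

Matches: at [1:12] → '<<<<q44v0>>'; at [16:23] → '<<2si>>'.
No capturing groups, so `findall` returns the 2 full match strings.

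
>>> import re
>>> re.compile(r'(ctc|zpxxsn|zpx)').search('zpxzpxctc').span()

(0, 3)

Unlike `match`, `search` isn't anchored — it looks for the pattern anywhere in the string.
The match spans [0:3] → 'zpx'.
Captured: group 1 = 'zpx'.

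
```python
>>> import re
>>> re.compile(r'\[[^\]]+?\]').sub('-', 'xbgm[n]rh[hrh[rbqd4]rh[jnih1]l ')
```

Each match is replaced by '-'.

'xbgm-rh-rh-l '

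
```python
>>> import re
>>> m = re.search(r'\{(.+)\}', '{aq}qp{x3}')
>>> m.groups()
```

Unlike `match`, `search` isn't anchored — it looks for the pattern anywhere in the string.
The match spans [0:10] → '{aq}qp{x3}'.
Captured: group 1 = 'aq}qp{x3'.

('aq}qp{x3',)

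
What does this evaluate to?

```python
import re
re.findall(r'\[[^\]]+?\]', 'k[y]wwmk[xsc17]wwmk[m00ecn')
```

No capturing groups, so `findall` returns the 2 full match strings.

['[y]', '[xsc17]']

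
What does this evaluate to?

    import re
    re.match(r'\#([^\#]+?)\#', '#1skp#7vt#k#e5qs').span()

(0, 6)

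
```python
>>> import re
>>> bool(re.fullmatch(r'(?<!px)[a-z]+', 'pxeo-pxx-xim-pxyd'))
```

False

The negative lookaround is zero-width — it rules out positions where the adjacent text would match, without consuming anything.
`re.fullmatch` requires the pattern to consume the entire string.
Here the pattern can't cover the whole string, so the call returns None, and `bool(None)` is False.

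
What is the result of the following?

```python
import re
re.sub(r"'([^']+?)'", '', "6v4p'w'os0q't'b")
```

Every occurrence is swapped for ''.

'6v4pos0qb'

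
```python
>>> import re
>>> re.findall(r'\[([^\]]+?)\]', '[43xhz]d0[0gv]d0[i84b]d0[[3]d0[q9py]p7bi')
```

['43xhz', '0gv', 'i84b', '[3', 'q9py']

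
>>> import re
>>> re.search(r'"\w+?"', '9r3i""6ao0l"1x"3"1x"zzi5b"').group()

`re.search` tries every starting position until one works.
The match spans [5:12] → '"6ao0l"'.

'"6ao0l"'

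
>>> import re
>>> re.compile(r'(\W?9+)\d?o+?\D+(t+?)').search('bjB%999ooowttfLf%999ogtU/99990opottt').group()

The pattern matches optionally a non-word character, then one or more of a literal '9' (captured); then optionally a digit, then one or more of the literal 'o' (lazy), then one or more of a non-digit; then one or more of a literal 't' (lazy) (captured).
The match spans [3:13] → '%999ooowtt'.

'%999ooowtt'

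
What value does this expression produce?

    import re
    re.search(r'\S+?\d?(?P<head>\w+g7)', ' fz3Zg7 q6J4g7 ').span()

This matches one or more of a non-whitespace character (lazy), then optionally a digit; then one or more of a word character, then the literal 'g7' (captured as 'head').
`search` walks the string left to right and returns the first match it finds.
The match spans [1:7] → 'fz3Zg7'.
Captured: group 1 = 'z3Zg7'.

(1, 7)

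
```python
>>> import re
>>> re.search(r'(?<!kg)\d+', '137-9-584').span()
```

(0, 3)

The negative lookahead/lookbehind blocks any match where the forbidden context is present.
The match spans [0:3] → '137'.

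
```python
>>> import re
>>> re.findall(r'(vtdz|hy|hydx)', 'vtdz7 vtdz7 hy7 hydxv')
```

['vtdz', 'vtdz', 'hy', 'hy']

`|` is ordered: at each position the engine commits to the first alternative that works.
`findall` collects group 1 from each match (4 total).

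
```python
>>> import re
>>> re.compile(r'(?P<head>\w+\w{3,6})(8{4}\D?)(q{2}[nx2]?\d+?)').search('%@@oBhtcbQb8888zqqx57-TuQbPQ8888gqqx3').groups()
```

('oBhtcbQb', '8888z', 'qqx5')

Pattern: one or more of a word character, then 3 to 6 of a word character (captured as 'head'); then exactly 4 of a literal '8', then optionally a non-digit (captured); then exactly 2 of the literal 'q', then optionally one of [nx2], then one or more of a digit (lazy) (captured).
`re.search` scans for the first position where the pattern succeeds.
The match spans [3:20] → 'oBhtcbQb8888zqqx5'.
Captured: group 1 = 'oBhtcbQb', group 2 = '8888z', group 3 = 'qqx5'.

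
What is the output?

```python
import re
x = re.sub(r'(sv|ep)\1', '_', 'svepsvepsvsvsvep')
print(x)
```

`\1` has to match the exact text group 1 already captured.
`sub` substitutes '_' at each match site.

svepsvep_svep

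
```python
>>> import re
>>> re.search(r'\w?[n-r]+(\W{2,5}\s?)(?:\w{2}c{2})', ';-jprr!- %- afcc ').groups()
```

This matches optionally a word character, then one or more of a character in [n-r]; then 2 to 5 of a non-word character, then optionally whitespace (captured); then exactly 2 of a word character, then exactly 2 of a literal 'c' (non-capturing group).
`search` walks the string left to right and returns the first match it finds.
The match spans [2:16] → 'jprr!- %- afcc'.
Captured: group 1 = '!- %- '.

('!- %- ',)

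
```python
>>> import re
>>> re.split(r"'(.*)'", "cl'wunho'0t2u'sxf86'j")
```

['cl', "wunho'0t2u'sxf86", 'j']

With a capturing group present, the delimiter's captured portion is kept in the result list.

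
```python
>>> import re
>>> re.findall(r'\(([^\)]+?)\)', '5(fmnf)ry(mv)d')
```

Scanning left to right: at [1:7] match '(fmnf)', group 1 = 'fmnf'; at [9:13] match '(mv)', group 1 = 'mv'.
Because there's exactly one group, `findall` drops the full match and keeps group 1 from each hit.

['fmnf', 'mv']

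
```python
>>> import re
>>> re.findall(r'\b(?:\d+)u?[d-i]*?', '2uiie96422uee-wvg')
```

['2u']

A non-greedy quantifier consumes as few characters as it can — just enough that the remainder of the pattern still matches from where it stops; whatever follows it matches normally.
`findall` yields the raw match text (1 of them) because the pattern has no groups.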